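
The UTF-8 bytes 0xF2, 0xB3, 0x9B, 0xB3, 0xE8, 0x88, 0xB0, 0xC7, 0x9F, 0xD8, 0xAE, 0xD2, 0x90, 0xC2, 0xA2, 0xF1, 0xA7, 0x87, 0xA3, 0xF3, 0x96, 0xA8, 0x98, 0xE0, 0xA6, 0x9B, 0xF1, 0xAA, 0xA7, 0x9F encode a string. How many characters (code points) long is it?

10

Byte at offset 0: 0xF2 = 11110010 → 4-byte char (#1). Advance 4.
Byte at offset 4: 0xE8 = 11101000 → 3-byte char (#2). Advance 3.
Byte at offset 7: 0xC7 = 11000111 → 2-byte char (#3). Advance 2.
Byte at offset 9: 0xD8 = 11011000 → 2-byte char (#4). Advance 2.
Byte at offset 11: 0xD2 = 11010010 → 2-byte char (#5). Advance 2.
Byte at offset 13: 0xC2 = 11000010 → 2-byte char (#6). Advance 2.
Byte at offset 15: 0xF1 = 11110001 → 4-byte char (#7). Advance 4.
Byte at offset 19: 0xF3 = 11110011 → 4-byte char (#8). Advance 4.
Byte at offset 23: 0xE0 = 11100000 → 3-byte char (#9). Advance 3.
Byte at offset 26: 0xF1 = 11110001 → 4-byte char (#10). Advance 4.
Reached end at offset 30 after 10 code points.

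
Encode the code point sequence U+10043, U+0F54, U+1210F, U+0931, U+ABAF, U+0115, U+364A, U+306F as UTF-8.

U+10043: 4-byte form → F0 90 81 83.
U+0F54: 3-byte form → E0 BD 94.
U+1210F: 4-byte form → F0 92 84 8F.
U+0931: 3-byte form → E0 A4 B1.
U+ABAF: 3-byte form → EA AE AF.
U+0115: 2-byte form → C4 95.
U+364A: 3-byte form → E3 99 8A.
U+306F: 3-byte form → E3 81 AF.
Concatenated (25 bytes): F0 90 81 83 E0 BD 94 F0 92 84 8F E0 A4 B1 EA AE AF C4 95 E3 99 8A E3 81 AF.

F0 90 81 83 E0 BD 94 F0 92 84 8F E0 A4 B1 EA AE AF C4 95 E3 99 8A E3 81 AF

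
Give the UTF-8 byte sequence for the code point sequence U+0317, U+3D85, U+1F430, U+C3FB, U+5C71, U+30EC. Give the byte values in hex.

U+0317: 2-byte form → CC 97.
U+3D85: 3-byte form → E3 B6 85.
U+1F430: 4-byte form → F0 9F 90 B0.
U+C3FB: 3-byte form → EC 8F BB.
U+5C71: 3-byte form → E5 B1 B1.
U+30EC: 3-byte form → E3 83 AC.
Concatenated (18 bytes): CC 97 E3 B6 85 F0 9F 90 B0 EC 8F BB E5 B1 B1 E3 83 AC.

CC 97 E3 B6 85 F0 9F 90 B0 EC 8F BB E5 B1 B1 E3 83 AC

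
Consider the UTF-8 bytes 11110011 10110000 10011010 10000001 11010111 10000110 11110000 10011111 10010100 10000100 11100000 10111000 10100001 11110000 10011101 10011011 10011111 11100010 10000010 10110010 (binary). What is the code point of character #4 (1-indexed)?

U+0E21

Offset 0: leading byte 0xF3 = 11110011 → 4-byte char #1 = F3 B0 9A 81.
Offset 4: leading byte 0xD7 = 11010111 → 2-byte char #2 = D7 86.
Offset 6: leading byte 0xF0 = 11110000 → 4-byte char #3 = F0 9F 94 84.
Offset 10: leading byte 0xE0 = 11100000 → 3-byte char #4 = E0 B8 A1.
Leading byte 0xE0 = 11100000 matches 1110xxxx → 3-byte sequence.
Byte 1: 0xE0 = 11100000, payload 0000 (4 bits).
Byte 2: 0xB8 = 10111000 (10xxxxxx ✓), payload 111000.
Byte 3: 0xA1 = 10100001 (10xxxxxx ✓), payload 100001.
Concatenate: 0000111000100001 = 0xE21 (16 bits → U+0E21).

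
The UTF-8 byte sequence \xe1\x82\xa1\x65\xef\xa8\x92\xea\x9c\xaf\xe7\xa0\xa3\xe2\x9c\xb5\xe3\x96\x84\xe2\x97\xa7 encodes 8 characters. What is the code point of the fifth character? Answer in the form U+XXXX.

Offset 0: leading byte 0xE1 = 11100001 → 3-byte char #1 = E1 82 A1.
Offset 3: leading byte 0x65 = 01100101 → 1-byte char #2 = 65.
Offset 4: leading byte 0xEF = 11101111 → 3-byte char #3 = EF A8 92.
Offset 7: leading byte 0xEA = 11101010 → 3-byte char #4 = EA 9C AF.
Offset 10: leading byte 0xE7 = 11100111 → 3-byte char #5 = E7 A0 A3.
Leading byte 0xE7 = 11100111 matches 1110xxxx → 3-byte sequence.
Byte 1: 0xE7 = 11100111, payload 0111 (4 bits).
Byte 2: 0xA0 = 10100000 (10xxxxxx ✓), payload 100000.
Byte 3: 0xA3 = 10100011 (10xxxxxx ✓), payload 100011.
Concatenate: 0111100000100011 = 0x7823 (16 bits → U+7823).

U+7823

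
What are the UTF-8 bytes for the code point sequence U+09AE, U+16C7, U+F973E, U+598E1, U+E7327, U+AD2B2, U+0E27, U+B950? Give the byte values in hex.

E0 A6 AE E1 9B 87 F3 B9 9C BE F1 99 A3 A1 F3 A7 8C A7 F2 AD 8A B2 E0 B8 A7 EB A5 90

U+09AE: 3-byte form → E0 A6 AE.
U+16C7: 3-byte form → E1 9B 87.
U+F973E: 4-byte form → F3 B9 9C BE.
U+598E1: 4-byte form → F1 99 A3 A1.
U+E7327: 4-byte form → F3 A7 8C A7.
U+AD2B2: 4-byte form → F2 AD 8A B2.
U+0E27: 3-byte form → E0 B8 A7.
U+B950: 3-byte form → EB A5 90.
Concatenated (28 bytes): E0 A6 AE E1 9B 87 F3 B9 9C BE F1 99 A3 A1 F3 A7 8C A7 F2 AD 8A B2 E0 B8 A7 EB A5 90.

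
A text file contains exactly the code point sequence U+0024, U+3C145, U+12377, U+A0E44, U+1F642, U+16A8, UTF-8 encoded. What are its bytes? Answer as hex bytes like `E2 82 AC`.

24 F0 BC 85 85 F0 92 8D B7 F2 A0 B9 84 F0 9F 99 82 E1 9A A8

U+0024: 1-byte form → 24.
U+3C145: 4-byte form → F0 BC 85 85.
U+12377: 4-byte form → F0 92 8D B7.
U+A0E44: 4-byte form → F2 A0 B9 84.
U+1F642: 4-byte form → F0 9F 99 82.
U+16A8: 3-byte form → E1 9A A8.
Concatenated (20 bytes): 24 F0 BC 85 85 F0 92 8D B7 F2 A0 B9 84 F0 9F 99 82 E1 9A A8.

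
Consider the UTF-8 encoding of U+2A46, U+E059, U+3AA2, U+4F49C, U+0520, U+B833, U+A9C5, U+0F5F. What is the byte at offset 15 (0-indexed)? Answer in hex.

0xEB

U+2A46 → 3-byte form E2 A9 86 at offsets 0–2.
U+E059 → 3-byte form EE 81 99 at offsets 3–5.
U+3AA2 → 3-byte form E3 AA A2 at offsets 6–8.
U+4F49C → 4-byte form F1 8F 92 9C at offsets 9–12.
U+0520 → 2-byte form D4 A0 at offsets 13–14.
U+B833 → 3-byte form EB A0 B3 at offsets 15–17.
Offset 15 falls in char 6's range; it's byte 1 of EB A0 B3 = 0xEB.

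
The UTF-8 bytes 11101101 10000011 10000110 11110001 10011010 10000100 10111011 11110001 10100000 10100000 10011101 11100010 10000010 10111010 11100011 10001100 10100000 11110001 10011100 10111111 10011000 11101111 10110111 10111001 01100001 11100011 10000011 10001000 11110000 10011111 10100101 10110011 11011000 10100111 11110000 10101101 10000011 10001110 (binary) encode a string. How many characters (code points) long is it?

12

Byte at offset 0: 0xED = 11101101 → 3-byte char (#1). Advance 3.
Byte at offset 3: 0xF1 = 11110001 → 4-byte char (#2). Advance 4.
Byte at offset 7: 0xF1 = 11110001 → 4-byte char (#3). Advance 4.
Byte at offset 11: 0xE2 = 11100010 → 3-byte char (#4). Advance 3.
Byte at offset 14: 0xE3 = 11100011 → 3-byte char (#5). Advance 3.
Byte at offset 17: 0xF1 = 11110001 → 4-byte char (#6). Advance 4.
Byte at offset 21: 0xEF = 11101111 → 3-byte char (#7). Advance 3.
Byte at offset 24: 0x61 = 01100001 → 1-byte char (#8). Advance 1.
Byte at offset 25: 0xE3 = 11100011 → 3-byte char (#9). Advance 3.
Byte at offset 28: 0xF0 = 11110000 → 4-byte char (#10). Advance 4.
Byte at offset 32: 0xD8 = 11011000 → 2-byte char (#11). Advance 2.
Byte at offset 34: 0xF0 = 11110000 → 4-byte char (#12). Advance 4.
Reached end at offset 38 after 12 code points.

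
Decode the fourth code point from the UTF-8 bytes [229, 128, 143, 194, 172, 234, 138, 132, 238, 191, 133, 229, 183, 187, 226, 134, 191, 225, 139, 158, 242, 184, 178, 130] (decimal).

U+EFC5

Offset 0: leading byte 0xE5 = 11100101 → 3-byte char #1 = E5 80 8F.
Offset 3: leading byte 0xC2 = 11000010 → 2-byte char #2 = C2 AC.
Offset 5: leading byte 0xEA = 11101010 → 3-byte char #3 = EA 8A 84.
Offset 8: leading byte 0xEE = 11101110 → 3-byte char #4 = EE BF 85.
Leading byte 0xEE = 11101110 matches 1110xxxx → 3-byte sequence.
Byte 1: 0xEE = 11101110, payload 1110 (4 bits).
Byte 2: 0xBF = 10111111 (10xxxxxx ✓), payload 111111.
Byte 3: 0x85 = 10000101 (10xxxxxx ✓), payload 000101.
Concatenate: 1110111111000101 = 0xEFC5 (16 bits → U+EFC5).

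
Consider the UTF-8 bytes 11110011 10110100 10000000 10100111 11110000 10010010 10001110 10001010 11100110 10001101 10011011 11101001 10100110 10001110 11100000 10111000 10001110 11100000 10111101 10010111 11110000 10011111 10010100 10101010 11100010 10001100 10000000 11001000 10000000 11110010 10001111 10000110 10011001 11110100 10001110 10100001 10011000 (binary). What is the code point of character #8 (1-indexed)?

U+2300

Offset 0: leading byte 0xF3 = 11110011 → 4-byte char #1 = F3 B4 80 A7.
Offset 4: leading byte 0xF0 = 11110000 → 4-byte char #2 = F0 92 8E 8A.
Offset 8: leading byte 0xE6 = 11100110 → 3-byte char #3 = E6 8D 9B.
Offset 11: leading byte 0xE9 = 11101001 → 3-byte char #4 = E9 A6 8E.
Offset 14: leading byte 0xE0 = 11100000 → 3-byte char #5 = E0 B8 8E.
Offset 17: leading byte 0xE0 = 11100000 → 3-byte char #6 = E0 BD 97.
Offset 20: leading byte 0xF0 = 11110000 → 4-byte char #7 = F0 9F 94 AA.
Offset 24: leading byte 0xE2 = 11100010 → 3-byte char #8 = E2 8C 80.
Leading byte 0xE2 = 11100010 matches 1110xxxx → 3-byte sequence.
Byte 1: 0xE2 = 11100010, payload 0010 (4 bits).
Byte 2: 0x8C = 10001100 (10xxxxxx ✓), payload 001100.
Byte 3: 0x80 = 10000000 (10xxxxxx ✓), payload 000000.
Concatenate: 0010001100000000 = 0x2300 (16 bits → U+2300).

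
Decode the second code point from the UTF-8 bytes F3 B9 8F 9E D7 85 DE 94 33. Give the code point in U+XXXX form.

U+05C5

Offset 0: leading byte 0xF3 = 11110011 → 4-byte char #1 = F3 B9 8F 9E.
Offset 4: leading byte 0xD7 = 11010111 → 2-byte char #2 = D7 85.
Leading byte 0xD7 = 11010111 matches 110xxxxx → 2-byte sequence.
Byte 1: 0xD7 = 11010111, payload 10111 (5 bits).
Byte 2: 0x85 = 10000101 (10xxxxxx ✓), payload 000101.
Concatenate: 10111000101 = 0x5C5 (11 bits → U+05C5).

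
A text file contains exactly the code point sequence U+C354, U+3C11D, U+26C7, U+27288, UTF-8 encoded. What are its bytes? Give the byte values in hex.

EC 8D 94 F0 BC 84 9D E2 9B 87 F0 A7 8A 88

U+C354: 3-byte form → EC 8D 94.
U+3C11D: 4-byte form → F0 BC 84 9D.
U+26C7: 3-byte form → E2 9B 87.
U+27288: 4-byte form → F0 A7 8A 88.
Concatenated (14 bytes): EC 8D 94 F0 BC 84 9D E2 9B 87 F0 A7 8A 88.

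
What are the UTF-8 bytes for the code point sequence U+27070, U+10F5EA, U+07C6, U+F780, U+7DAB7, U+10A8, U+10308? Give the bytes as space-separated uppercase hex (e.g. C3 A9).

U+27070: 4-byte form → F0 A7 81 B0.
U+10F5EA: 4-byte form → F4 8F 97 AA.
U+07C6: 2-byte form → DF 86.
U+F780: 3-byte form → EF 9E 80.
U+7DAB7: 4-byte form → F1 BD AA B7.
U+10A8: 3-byte form → E1 82 A8.
U+10308: 4-byte form → F0 90 8C 88.
Concatenated (24 bytes): F0 A7 81 B0 F4 8F 97 AA DF 86 EF 9E 80 F1 BD AA B7 E1 82 A8 F0 90 8C 88.

F0 A7 81 B0 F4 8F 97 AA DF 86 EF 9E 80 F1 BD AA B7 E1 82 A8 F0 90 8C 88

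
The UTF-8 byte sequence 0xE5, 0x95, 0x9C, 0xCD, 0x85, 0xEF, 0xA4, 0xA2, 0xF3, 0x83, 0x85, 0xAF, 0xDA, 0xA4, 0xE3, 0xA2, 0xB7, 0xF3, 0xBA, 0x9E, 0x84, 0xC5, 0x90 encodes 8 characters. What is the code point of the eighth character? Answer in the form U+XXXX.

Offset 0: leading byte 0xE5 = 11100101 → 3-byte char #1 = E5 95 9C.
Offset 3: leading byte 0xCD = 11001101 → 2-byte char #2 = CD 85.
Offset 5: leading byte 0xEF = 11101111 → 3-byte char #3 = EF A4 A2.
Offset 8: leading byte 0xF3 = 11110011 → 4-byte char #4 = F3 83 85 AF.
Offset 12: leading byte 0xDA = 11011010 → 2-byte char #5 = DA A4.
Offset 14: leading byte 0xE3 = 11100011 → 3-byte char #6 = E3 A2 B7.
Offset 17: leading byte 0xF3 = 11110011 → 4-byte char #7 = F3 BA 9E 84.
Offset 21: leading byte 0xC5 = 11000101 → 2-byte char #8 = C5 90.
Leading byte 0xC5 = 11000101 matches 110xxxxx → 2-byte sequence.
Byte 1: 0xC5 = 11000101, payload 00101 (5 bits).
Byte 2: 0x90 = 10010000 (10xxxxxx ✓), payload 010000.
Concatenate: 00101010000 = 0x150 (11 bits → U+0150).

U+0150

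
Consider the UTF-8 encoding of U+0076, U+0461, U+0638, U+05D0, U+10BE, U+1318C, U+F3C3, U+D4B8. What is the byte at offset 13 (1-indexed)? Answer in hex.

0x86

1-indexed offset 13 is 0-indexed offset 12.
U+0076 → 1-byte form 76 at offsets 0–0.
U+0461 → 2-byte form D1 A1 at offsets 1–2.
U+0638 → 2-byte form D8 B8 at offsets 3–4.
U+05D0 → 2-byte form D7 90 at offsets 5–6.
U+10BE → 3-byte form E1 82 BE at offsets 7–9.
U+1318C → 4-byte form F0 93 86 8C at offsets 10–13.
Offset 12 falls in char 6's range; it's byte 3 of F0 93 86 8C = 0x86.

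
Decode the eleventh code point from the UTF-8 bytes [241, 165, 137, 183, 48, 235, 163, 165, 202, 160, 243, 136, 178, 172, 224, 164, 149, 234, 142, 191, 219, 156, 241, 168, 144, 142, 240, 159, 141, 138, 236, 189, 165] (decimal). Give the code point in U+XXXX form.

Offset 0: leading byte 0xF1 = 11110001 → 4-byte char #1 = F1 A5 89 B7.
Offset 4: leading byte 0x30 = 00110000 → 1-byte char #2 = 30.
Offset 5: leading byte 0xEB = 11101011 → 3-byte char #3 = EB A3 A5.
Offset 8: leading byte 0xCA = 11001010 → 2-byte char #4 = CA A0.
Offset 10: leading byte 0xF3 = 11110011 → 4-byte char #5 = F3 88 B2 AC.
Offset 14: leading byte 0xE0 = 11100000 → 3-byte char #6 = E0 A4 95.
Offset 17: leading byte 0xEA = 11101010 → 3-byte char #7 = EA 8E BF.
Offset 20: leading byte 0xDB = 11011011 → 2-byte char #8 = DB 9C.
Offset 22: leading byte 0xF1 = 11110001 → 4-byte char #9 = F1 A8 90 8E.
Offset 26: leading byte 0xF0 = 11110000 → 4-byte char #10 = F0 9F 8D 8A.
Offset 30: leading byte 0xEC = 11101100 → 3-byte char #11 = EC BD A5.
Leading byte 0xEC = 11101100 matches 1110xxxx → 3-byte sequence.
Byte 1: 0xEC = 11101100, payload 1100 (4 bits).
Byte 2: 0xBD = 10111101 (10xxxxxx ✓), payload 111101.
Byte 3: 0xA5 = 10100101 (10xxxxxx ✓), payload 100101.
Concatenate: 1100111101100101 = 0xCF65 (16 bits → U+CF65).

U+CF65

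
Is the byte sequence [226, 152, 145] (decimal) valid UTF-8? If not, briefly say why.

Leading byte 0xE2 = 11100010 → 3-byte form.
Continuation bytes 0x98=10011000, 0x91=10010001 all match 10xxxxxx.
Decoded value 0x2611 is ≥ 0x800 (shortest form) and not a surrogate.

valid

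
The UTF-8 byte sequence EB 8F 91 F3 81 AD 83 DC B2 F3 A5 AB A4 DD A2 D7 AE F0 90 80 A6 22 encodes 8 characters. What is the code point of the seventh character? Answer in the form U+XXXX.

Offset 0: leading byte 0xEB = 11101011 → 3-byte char #1 = EB 8F 91.
Offset 3: leading byte 0xF3 = 11110011 → 4-byte char #2 = F3 81 AD 83.
Offset 7: leading byte 0xDC = 11011100 → 2-byte char #3 = DC B2.
Offset 9: leading byte 0xF3 = 11110011 → 4-byte char #4 = F3 A5 AB A4.
Offset 13: leading byte 0xDD = 11011101 → 2-byte char #5 = DD A2.
Offset 15: leading byte 0xD7 = 11010111 → 2-byte char #6 = D7 AE.
Offset 17: leading byte 0xF0 = 11110000 → 4-byte char #7 = F0 90 80 A6.
Leading byte 0xF0 = 11110000 matches 11110xxx → 4-byte sequence.
Byte 1: 0xF0 = 11110000, payload 000 (3 bits).
Byte 2: 0x90 = 10010000 (10xxxxxx ✓), payload 010000.
Byte 3: 0x80 = 10000000 (10xxxxxx ✓), payload 000000.
Byte 4: 0xA6 = 10100110 (10xxxxxx ✓), payload 100110.
Concatenate: 000010000000000100110 = 0x10026 (21 bits → U+10026).

U+10026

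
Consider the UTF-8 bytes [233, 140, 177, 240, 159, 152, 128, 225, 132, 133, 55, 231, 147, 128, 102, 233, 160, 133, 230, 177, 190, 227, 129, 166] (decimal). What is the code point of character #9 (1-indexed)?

U+3066

Offset 0: leading byte 0xE9 = 11101001 → 3-byte char #1 = E9 8C B1.
Offset 3: leading byte 0xF0 = 11110000 → 4-byte char #2 = F0 9F 98 80.
Offset 7: leading byte 0xE1 = 11100001 → 3-byte char #3 = E1 84 85.
Offset 10: leading byte 0x37 = 00110111 → 1-byte char #4 = 37.
Offset 11: leading byte 0xE7 = 11100111 → 3-byte char #5 = E7 93 80.
Offset 14: leading byte 0x66 = 01100110 → 1-byte char #6 = 66.
Offset 15: leading byte 0xE9 = 11101001 → 3-byte char #7 = E9 A0 85.
Offset 18: leading byte 0xE6 = 11100110 → 3-byte char #8 = E6 B1 BE.
Offset 21: leading byte 0xE3 = 11100011 → 3-byte char #9 = E3 81 A6.
Leading byte 0xE3 = 11100011 matches 1110xxxx → 3-byte sequence.
Byte 1: 0xE3 = 11100011, payload 0011 (4 bits).
Byte 2: 0x81 = 10000001 (10xxxxxx ✓), payload 000001.
Byte 3: 0xA6 = 10100110 (10xxxxxx ✓), payload 100110.
Concatenate: 0011000001100110 = 0x3066 (16 bits → U+3066).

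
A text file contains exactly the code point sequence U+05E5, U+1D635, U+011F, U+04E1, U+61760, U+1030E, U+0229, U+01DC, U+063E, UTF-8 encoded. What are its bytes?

U+05E5: 2-byte form → D7 A5.
U+1D635: 4-byte form → F0 9D 98 B5.
U+011F: 2-byte form → C4 9F.
U+04E1: 2-byte form → D3 A1.
U+61760: 4-byte form → F1 A1 9D A0.
U+1030E: 4-byte form → F0 90 8C 8E.
U+0229: 2-byte form → C8 A9.
U+01DC: 2-byte form → C7 9C.
U+063E: 2-byte form → D8 BE.
Concatenated (24 bytes): D7 A5 F0 9D 98 B5 C4 9F D3 A1 F1 A1 9D A0 F0 90 8C 8E C8 A9 C7 9C D8 BE.

D7 A5 F0 9D 98 B5 C4 9F D3 A1 F1 A1 9D A0 F0 90 8C 8E C8 A9 C7 9C D8 BE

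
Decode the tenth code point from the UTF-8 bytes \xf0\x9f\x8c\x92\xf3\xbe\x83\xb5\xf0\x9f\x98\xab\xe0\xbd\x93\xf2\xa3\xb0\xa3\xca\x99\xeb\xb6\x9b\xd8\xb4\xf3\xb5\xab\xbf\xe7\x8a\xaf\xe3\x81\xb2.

Offset 0: leading byte 0xF0 = 11110000 → 4-byte char #1 = F0 9F 8C 92.
Offset 4: leading byte 0xF3 = 11110011 → 4-byte char #2 = F3 BE 83 B5.
Offset 8: leading byte 0xF0 = 11110000 → 4-byte char #3 = F0 9F 98 AB.
Offset 12: leading byte 0xE0 = 11100000 → 3-byte char #4 = E0 BD 93.
Offset 15: leading byte 0xF2 = 11110010 → 4-byte char #5 = F2 A3 B0 A3.
Offset 19: leading byte 0xCA = 11001010 → 2-byte char #6 = CA 99.
Offset 21: leading byte 0xEB = 11101011 → 3-byte char #7 = EB B6 9B.
Offset 24: leading byte 0xD8 = 11011000 → 2-byte char #8 = D8 B4.
Offset 26: leading byte 0xF3 = 11110011 → 4-byte char #9 = F3 B5 AB BF.
Offset 30: leading byte 0xE7 = 11100111 → 3-byte char #10 = E7 8A AF.
Leading byte 0xE7 = 11100111 matches 1110xxxx → 3-byte sequence.
Byte 1: 0xE7 = 11100111, payload 0111 (4 bits).
Byte 2: 0x8A = 10001010 (10xxxxxx ✓), payload 001010.
Byte 3: 0xAF = 10101111 (10xxxxxx ✓), payload 101111.
Concatenate: 0111001010101111 = 0x72AF (16 bits → U+72AF).

U+72AF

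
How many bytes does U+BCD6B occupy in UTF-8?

4

U+BCD6B = 0xBCD6B. UTF-8 uses 1 byte below 0x80, 2 below 0x800, 3 below 0x10000, 4 up to 0x10FFFF. 0xBCD6B is in U+10000–U+10FFFF → 4 bytes.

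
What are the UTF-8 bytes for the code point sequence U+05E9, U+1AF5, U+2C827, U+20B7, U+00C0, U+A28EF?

D7 A9 E1 AB B5 F0 AC A0 A7 E2 82 B7 C3 80 F2 A2 A3 AF

U+05E9: 2-byte form → D7 A9.
U+1AF5: 3-byte form → E1 AB B5.
U+2C827: 4-byte form → F0 AC A0 A7.
U+20B7: 3-byte form → E2 82 B7.
U+00C0: 2-byte form → C3 80.
U+A28EF: 4-byte form → F2 A2 A3 AF.
Concatenated (18 bytes): D7 A9 E1 AB B5 F0 AC A0 A7 E2 82 B7 C3 80 F2 A2 A3 AF.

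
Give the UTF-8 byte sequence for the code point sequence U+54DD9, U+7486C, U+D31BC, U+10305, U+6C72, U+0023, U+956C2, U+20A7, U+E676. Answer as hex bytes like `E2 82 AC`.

U+54DD9: 4-byte form → F1 94 B7 99.
U+7486C: 4-byte form → F1 B4 A1 AC.
U+D31BC: 4-byte form → F3 93 86 BC.
U+10305: 4-byte form → F0 90 8C 85.
U+6C72: 3-byte form → E6 B1 B2.
U+0023: 1-byte form → 23.
U+956C2: 4-byte form → F2 95 9B 82.
U+20A7: 3-byte form → E2 82 A7.
U+E676: 3-byte form → EE 99 B6.
Concatenated (30 bytes): F1 94 B7 99 F1 B4 A1 AC F3 93 86 BC F0 90 8C 85 E6 B1 B2 23 F2 95 9B 82 E2 82 A7 EE 99 B6.

F1 94 B7 99 F1 B4 A1 AC F3 93 86 BC F0 90 8C 85 E6 B1 B2 23 F2 95 9B 82 E2 82 A7 EE 99 B6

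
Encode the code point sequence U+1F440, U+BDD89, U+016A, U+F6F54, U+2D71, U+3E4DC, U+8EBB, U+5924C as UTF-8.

U+1F440: 4-byte form → F0 9F 91 80.
U+BDD89: 4-byte form → F2 BD B6 89.
U+016A: 2-byte form → C5 AA.
U+F6F54: 4-byte form → F3 B6 BD 94.
U+2D71: 3-byte form → E2 B5 B1.
U+3E4DC: 4-byte form → F0 BE 93 9C.
U+8EBB: 3-byte form → E8 BA BB.
U+5924C: 4-byte form → F1 99 89 8C.
Concatenated (28 bytes): F0 9F 91 80 F2 BD B6 89 C5 AA F3 B6 BD 94 E2 B5 B1 F0 BE 93 9C E8 BA BB F1 99 89 8C.

F0 9F 91 80 F2 BD B6 89 C5 AA F3 B6 BD 94 E2 B5 B1 F0 BE 93 9C E8 BA BB F1 99 89 8C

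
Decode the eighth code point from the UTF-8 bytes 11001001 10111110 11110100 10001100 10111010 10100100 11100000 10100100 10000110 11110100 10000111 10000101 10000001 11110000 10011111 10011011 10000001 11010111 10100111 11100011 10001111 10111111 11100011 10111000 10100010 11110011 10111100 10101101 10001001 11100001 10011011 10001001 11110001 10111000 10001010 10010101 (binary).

U+3E22

Offset 0: leading byte 0xC9 = 11001001 → 2-byte char #1 = C9 BE.
Offset 2: leading byte 0xF4 = 11110100 → 4-byte char #2 = F4 8C BA A4.
Offset 6: leading byte 0xE0 = 11100000 → 3-byte char #3 = E0 A4 86.
Offset 9: leading byte 0xF4 = 11110100 → 4-byte char #4 = F4 87 85 81.
Offset 13: leading byte 0xF0 = 11110000 → 4-byte char #5 = F0 9F 9B 81.
Offset 17: leading byte 0xD7 = 11010111 → 2-byte char #6 = D7 A7.
Offset 19: leading byte 0xE3 = 11100011 → 3-byte char #7 = E3 8F BF.
Offset 22: leading byte 0xE3 = 11100011 → 3-byte char #8 = E3 B8 A2.
Leading byte 0xE3 = 11100011 matches 1110xxxx → 3-byte sequence.
Byte 1: 0xE3 = 11100011, payload 0011 (4 bits).
Byte 2: 0xB8 = 10111000 (10xxxxxx ✓), payload 111000.
Byte 3: 0xA2 = 10100010 (10xxxxxx ✓), payload 100010.
Concatenate: 0011111000100010 = 0x3E22 (16 bits → U+3E22).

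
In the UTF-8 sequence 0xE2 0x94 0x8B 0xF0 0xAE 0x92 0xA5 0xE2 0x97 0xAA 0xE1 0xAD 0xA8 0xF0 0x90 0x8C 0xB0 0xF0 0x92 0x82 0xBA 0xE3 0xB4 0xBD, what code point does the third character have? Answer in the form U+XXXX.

U+25EA

Offset 0: leading byte 0xE2 = 11100010 → 3-byte char #1 = E2 94 8B.
Offset 3: leading byte 0xF0 = 11110000 → 4-byte char #2 = F0 AE 92 A5.
Offset 7: leading byte 0xE2 = 11100010 → 3-byte char #3 = E2 97 AA.
Leading byte 0xE2 = 11100010 matches 1110xxxx → 3-byte sequence.
Byte 1: 0xE2 = 11100010, payload 0010 (4 bits).
Byte 2: 0x97 = 10010111 (10xxxxxx ✓), payload 010111.
Byte 3: 0xAA = 10101010 (10xxxxxx ✓), payload 101010.
Concatenate: 0010010111101010 = 0x25EA (16 bits → U+25EA).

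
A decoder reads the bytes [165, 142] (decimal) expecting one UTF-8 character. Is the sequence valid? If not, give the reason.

invalid (continuation byte with no leading byte)

Byte 0xA5 = 10100101 has the form 10xxxxxx — a continuation byte — but there is no preceding leading byte.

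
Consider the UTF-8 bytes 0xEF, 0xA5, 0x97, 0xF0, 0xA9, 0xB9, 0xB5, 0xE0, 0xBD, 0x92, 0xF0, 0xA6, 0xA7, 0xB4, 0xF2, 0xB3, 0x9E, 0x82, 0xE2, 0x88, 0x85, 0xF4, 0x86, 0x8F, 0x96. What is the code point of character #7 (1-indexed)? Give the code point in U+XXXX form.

U+1063D6

Offset 0: leading byte 0xEF = 11101111 → 3-byte char #1 = EF A5 97.
Offset 3: leading byte 0xF0 = 11110000 → 4-byte char #2 = F0 A9 B9 B5.
Offset 7: leading byte 0xE0 = 11100000 → 3-byte char #3 = E0 BD 92.
Offset 10: leading byte 0xF0 = 11110000 → 4-byte char #4 = F0 A6 A7 B4.
Offset 14: leading byte 0xF2 = 11110010 → 4-byte char #5 = F2 B3 9E 82.
Offset 18: leading byte 0xE2 = 11100010 → 3-byte char #6 = E2 88 85.
Offset 21: leading byte 0xF4 = 11110100 → 4-byte char #7 = F4 86 8F 96.
Leading byte 0xF4 = 11110100 matches 11110xxx → 4-byte sequence.
Byte 1: 0xF4 = 11110100, payload 100 (3 bits).
Byte 2: 0x86 = 10000110 (10xxxxxx ✓), payload 000110.
Byte 3: 0x8F = 10001111 (10xxxxxx ✓), payload 001111.
Byte 4: 0x96 = 10010110 (10xxxxxx ✓), payload 010110.
Concatenate: 100000110001111010110 = 0x1063D6 (21 bits → U+1063D6).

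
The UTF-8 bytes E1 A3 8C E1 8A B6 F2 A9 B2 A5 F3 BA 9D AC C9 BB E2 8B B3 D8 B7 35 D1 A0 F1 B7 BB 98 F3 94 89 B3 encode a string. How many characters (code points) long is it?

11

Byte at offset 0: 0xE1 = 11100001 → 3-byte char (#1). Advance 3.
Byte at offset 3: 0xE1 = 11100001 → 3-byte char (#2). Advance 3.
Byte at offset 6: 0xF2 = 11110010 → 4-byte char (#3). Advance 4.
Byte at offset 10: 0xF3 = 11110011 → 4-byte char (#4). Advance 4.
Byte at offset 14: 0xC9 = 11001001 → 2-byte char (#5). Advance 2.
Byte at offset 16: 0xE2 = 11100010 → 3-byte char (#6). Advance 3.
Byte at offset 19: 0xD8 = 11011000 → 2-byte char (#7). Advance 2.
Byte at offset 21: 0x35 = 00110101 → 1-byte char (#8). Advance 1.
Byte at offset 22: 0xD1 = 11010001 → 2-byte char (#9). Advance 2.
Byte at offset 24: 0xF1 = 11110001 → 4-byte char (#10). Advance 4.
Byte at offset 28: 0xF3 = 11110011 → 4-byte char (#11). Advance 4.
Reached end at offset 32 after 11 code points.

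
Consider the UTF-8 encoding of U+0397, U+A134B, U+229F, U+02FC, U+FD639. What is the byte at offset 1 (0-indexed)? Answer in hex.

0x97

U+0397 → 2-byte form CE 97 at offsets 0–1.
Offset 1 falls in char 1's range; it's byte 2 of CE 97 = 0x97.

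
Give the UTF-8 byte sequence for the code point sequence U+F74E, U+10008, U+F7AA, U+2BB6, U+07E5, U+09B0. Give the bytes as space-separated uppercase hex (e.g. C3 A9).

EF 9D 8E F0 90 80 88 EF 9E AA E2 AE B6 DF A5 E0 A6 B0

U+F74E: 3-byte form → EF 9D 8E.
U+10008: 4-byte form → F0 90 80 88.
U+F7AA: 3-byte form → EF 9E AA.
U+2BB6: 3-byte form → E2 AE B6.
U+07E5: 2-byte form → DF A5.
U+09B0: 3-byte form → E0 A6 B0.
Concatenated (18 bytes): EF 9D 8E F0 90 80 88 EF 9E AA E2 AE B6 DF A5 E0 A6 B0.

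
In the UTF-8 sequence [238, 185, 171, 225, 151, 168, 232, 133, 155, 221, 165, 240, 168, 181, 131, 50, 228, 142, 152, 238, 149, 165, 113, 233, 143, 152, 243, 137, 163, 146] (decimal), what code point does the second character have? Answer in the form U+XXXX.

U+15E8

Offset 0: leading byte 0xEE = 11101110 → 3-byte char #1 = EE B9 AB.
Offset 3: leading byte 0xE1 = 11100001 → 3-byte char #2 = E1 97 A8.
Leading byte 0xE1 = 11100001 matches 1110xxxx → 3-byte sequence.
Byte 1: 0xE1 = 11100001, payload 0001 (4 bits).
Byte 2: 0x97 = 10010111 (10xxxxxx ✓), payload 010111.
Byte 3: 0xA8 = 10101000 (10xxxxxx ✓), payload 101000.
Concatenate: 0001010111101000 = 0x15E8 (16 bits → U+15E8).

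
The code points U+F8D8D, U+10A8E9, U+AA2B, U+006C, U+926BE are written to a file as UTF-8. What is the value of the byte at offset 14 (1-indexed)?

0x92

1-indexed offset 14 is 0-indexed offset 13.
U+F8D8D → 4-byte form F3 B8 B6 8D at offsets 0–3.
U+10A8E9 → 4-byte form F4 8A A3 A9 at offsets 4–7.
U+AA2B → 3-byte form EA A8 AB at offsets 8–10.
U+006C → 1-byte form 6C at offsets 11–11.
U+926BE → 4-byte form F2 92 9A BE at offsets 12–15.
Offset 13 falls in char 5's range; it's byte 2 of F2 92 9A BE = 0x92.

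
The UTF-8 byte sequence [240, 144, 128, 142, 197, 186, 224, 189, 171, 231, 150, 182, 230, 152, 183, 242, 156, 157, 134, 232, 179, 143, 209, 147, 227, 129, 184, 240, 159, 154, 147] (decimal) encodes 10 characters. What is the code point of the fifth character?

U+6637

Offset 0: leading byte 0xF0 = 11110000 → 4-byte char #1 = F0 90 80 8E.
Offset 4: leading byte 0xC5 = 11000101 → 2-byte char #2 = C5 BA.
Offset 6: leading byte 0xE0 = 11100000 → 3-byte char #3 = E0 BD AB.
Offset 9: leading byte 0xE7 = 11100111 → 3-byte char #4 = E7 96 B6.
Offset 12: leading byte 0xE6 = 11100110 → 3-byte char #5 = E6 98 B7.
Leading byte 0xE6 = 11100110 matches 1110xxxx → 3-byte sequence.
Byte 1: 0xE6 = 11100110, payload 0110 (4 bits).
Byte 2: 0x98 = 10011000 (10xxxxxx ✓), payload 011000.
Byte 3: 0xB7 = 10110111 (10xxxxxx ✓), payload 110111.
Concatenate: 0110011000110111 = 0x6637 (16 bits → U+6637).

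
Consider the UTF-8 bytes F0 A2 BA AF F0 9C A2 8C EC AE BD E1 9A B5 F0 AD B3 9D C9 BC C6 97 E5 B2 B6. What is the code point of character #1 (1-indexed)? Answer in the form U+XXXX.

Offset 0: leading byte 0xF0 = 11110000 → 4-byte char #1 = F0 A2 BA AF.
Leading byte 0xF0 = 11110000 matches 11110xxx → 4-byte sequence.
Byte 1: 0xF0 = 11110000, payload 000 (3 bits).
Byte 2: 0xA2 = 10100010 (10xxxxxx ✓), payload 100010.
Byte 3: 0xBA = 10111010 (10xxxxxx ✓), payload 111010.
Byte 4: 0xAF = 10101111 (10xxxxxx ✓), payload 101111.
Concatenate: 000100010111010101111 = 0x22EAF (21 bits → U+22EAF).

U+22EAF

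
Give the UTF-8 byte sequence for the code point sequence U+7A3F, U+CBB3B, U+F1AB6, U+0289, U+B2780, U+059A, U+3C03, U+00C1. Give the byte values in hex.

E7 A8 BF F3 8B AC BB F3 B1 AA B6 CA 89 F2 B2 9E 80 D6 9A E3 B0 83 C3 81

U+7A3F: 3-byte form → E7 A8 BF.
U+CBB3B: 4-byte form → F3 8B AC BB.
U+F1AB6: 4-byte form → F3 B1 AA B6.
U+0289: 2-byte form → CA 89.
U+B2780: 4-byte form → F2 B2 9E 80.
U+059A: 2-byte form → D6 9A.
U+3C03: 3-byte form → E3 B0 83.
U+00C1: 2-byte form → C3 81.
Concatenated (24 bytes): E7 A8 BF F3 8B AC BB F3 B1 AA B6 CA 89 F2 B2 9E 80 D6 9A E3 B0 83 C3 81.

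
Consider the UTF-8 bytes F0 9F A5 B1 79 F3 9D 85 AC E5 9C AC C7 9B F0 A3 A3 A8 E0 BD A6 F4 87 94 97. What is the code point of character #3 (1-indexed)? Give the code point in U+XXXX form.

Offset 0: leading byte 0xF0 = 11110000 → 4-byte char #1 = F0 9F A5 B1.
Offset 4: leading byte 0x79 = 01111001 → 1-byte char #2 = 79.
Offset 5: leading byte 0xF3 = 11110011 → 4-byte char #3 = F3 9D 85 AC.
Leading byte 0xF3 = 11110011 matches 11110xxx → 4-byte sequence.
Byte 1: 0xF3 = 11110011, payload 011 (3 bits).
Byte 2: 0x9D = 10011101 (10xxxxxx ✓), payload 011101.
Byte 3: 0x85 = 10000101 (10xxxxxx ✓), payload 000101.
Byte 4: 0xAC = 10101100 (10xxxxxx ✓), payload 101100.
Concatenate: 011011101000101101100 = 0xDD16C (21 bits → U+DD16C).

U+DD16C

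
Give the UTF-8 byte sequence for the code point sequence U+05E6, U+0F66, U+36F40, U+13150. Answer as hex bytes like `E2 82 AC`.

D7 A6 E0 BD A6 F0 B6 BD 80 F0 93 85 90

U+05E6: 2-byte form → D7 A6.
U+0F66: 3-byte form → E0 BD A6.
U+36F40: 4-byte form → F0 B6 BD 80.
U+13150: 4-byte form → F0 93 85 90.
Concatenated (13 bytes): D7 A6 E0 BD A6 F0 B6 BD 80 F0 93 85 90.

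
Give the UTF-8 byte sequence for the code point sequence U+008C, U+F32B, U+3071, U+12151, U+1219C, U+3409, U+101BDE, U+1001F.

C2 8C EF 8C AB E3 81 B1 F0 92 85 91 F0 92 86 9C E3 90 89 F4 81 AF 9E F0 90 80 9F

U+008C: 2-byte form → C2 8C.
U+F32B: 3-byte form → EF 8C AB.
U+3071: 3-byte form → E3 81 B1.
U+12151: 4-byte form → F0 92 85 91.
U+1219C: 4-byte form → F0 92 86 9C.
U+3409: 3-byte form → E3 90 89.
U+101BDE: 4-byte form → F4 81 AF 9E.
U+1001F: 4-byte form → F0 90 80 9F.
Concatenated (27 bytes): C2 8C EF 8C AB E3 81 B1 F0 92 85 91 F0 92 86 9C E3 90 89 F4 81 AF 9E F0 90 80 9F.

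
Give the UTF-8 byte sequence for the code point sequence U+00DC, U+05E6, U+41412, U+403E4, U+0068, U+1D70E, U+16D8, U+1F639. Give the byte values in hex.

C3 9C D7 A6 F1 81 90 92 F1 80 8F A4 68 F0 9D 9C 8E E1 9B 98 F0 9F 98 B9

U+00DC: 2-byte form → C3 9C.
U+05E6: 2-byte form → D7 A6.
U+41412: 4-byte form → F1 81 90 92.
U+403E4: 4-byte form → F1 80 8F A4.
U+0068: 1-byte form → 68.
U+1D70E: 4-byte form → F0 9D 9C 8E.
U+16D8: 3-byte form → E1 9B 98.
U+1F639: 4-byte form → F0 9F 98 B9.
Concatenated (24 bytes): C3 9C D7 A6 F1 81 90 92 F1 80 8F A4 68 F0 9D 9C 8E E1 9B 98 F0 9F 98 B9.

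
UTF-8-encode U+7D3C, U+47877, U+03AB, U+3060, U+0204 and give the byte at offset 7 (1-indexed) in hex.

1-indexed offset 7 is 0-indexed offset 6.
U+7D3C → 3-byte form E7 B4 BC at offsets 0–2.
U+47877 → 4-byte form F1 87 A1 B7 at offsets 3–6.
Offset 6 falls in char 2's range; it's byte 4 of F1 87 A1 B7 = 0xB7.

0xB7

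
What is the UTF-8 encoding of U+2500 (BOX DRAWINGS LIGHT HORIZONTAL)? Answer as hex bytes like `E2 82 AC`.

E2 94 80

U+2500 = 0x2500 = 9472 decimal. In range U+0800–U+FFFF → 3-byte form: 1110xxxx 10xxxxxx 10xxxxxx.
Binary (16 bits): 0010010100000000.
Split 4+6+6: 0010 | 010100 | 000000.
Byte 1: 11100010 = 0xE2.
Byte 2: 10010100 = 0x94.
Byte 3: 10000000 = 0x80.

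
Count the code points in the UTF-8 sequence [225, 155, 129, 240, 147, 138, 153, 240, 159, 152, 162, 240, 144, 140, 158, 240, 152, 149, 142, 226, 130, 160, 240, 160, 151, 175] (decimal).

Byte at offset 0: 0xE1 = 11100001 → 3-byte char (#1). Advance 3.
Byte at offset 3: 0xF0 = 11110000 → 4-byte char (#2). Advance 4.
Byte at offset 7: 0xF0 = 11110000 → 4-byte char (#3). Advance 4.
Byte at offset 11: 0xF0 = 11110000 → 4-byte char (#4). Advance 4.
Byte at offset 15: 0xF0 = 11110000 → 4-byte char (#5). Advance 4.
Byte at offset 19: 0xE2 = 11100010 → 3-byte char (#6). Advance 3.
Byte at offset 22: 0xF0 = 11110000 → 4-byte char (#7). Advance 4.
Reached end at offset 26 after 7 code points.

7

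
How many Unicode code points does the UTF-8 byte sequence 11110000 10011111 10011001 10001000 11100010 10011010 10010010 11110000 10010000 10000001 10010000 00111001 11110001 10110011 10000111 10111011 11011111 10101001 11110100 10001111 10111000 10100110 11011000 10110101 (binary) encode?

Byte at offset 0: 0xF0 = 11110000 → 4-byte char (#1). Advance 4.
Byte at offset 4: 0xE2 = 11100010 → 3-byte char (#2). Advance 3.
Byte at offset 7: 0xF0 = 11110000 → 4-byte char (#3). Advance 4.
Byte at offset 11: 0x39 = 00111001 → 1-byte char (#4). Advance 1.
Byte at offset 12: 0xF1 = 11110001 → 4-byte char (#5). Advance 4.
Byte at offset 16: 0xDF = 11011111 → 2-byte char (#6). Advance 2.
Byte at offset 18: 0xF4 = 11110100 → 4-byte char (#7). Advance 4.
Byte at offset 22: 0xD8 = 11011000 → 2-byte char (#8). Advance 2.
Reached end at offset 24 after 8 code points.

8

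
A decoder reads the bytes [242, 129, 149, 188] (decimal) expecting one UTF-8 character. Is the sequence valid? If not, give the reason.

Leading byte 0xF2 = 11110010 → 4-byte form.
Continuation bytes 0x81=10000001, 0x95=10010101, 0xBC=10111100 all match 10xxxxxx.
Decoded value 0x8157C is ≥ 0x10000 (shortest form) and not a surrogate.

valid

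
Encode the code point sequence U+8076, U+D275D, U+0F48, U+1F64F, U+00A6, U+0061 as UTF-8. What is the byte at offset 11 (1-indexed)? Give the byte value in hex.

1-indexed offset 11 is 0-indexed offset 10.
U+8076 → 3-byte form E8 81 B6 at offsets 0–2.
U+D275D → 4-byte form F3 92 9D 9D at offsets 3–6.
U+0F48 → 3-byte form E0 BD 88 at offsets 7–9.
U+1F64F → 4-byte form F0 9F 99 8F at offsets 10–13.
Offset 10 falls in char 4's range; it's byte 1 of F0 9F 99 8F = 0xF0.

0xF0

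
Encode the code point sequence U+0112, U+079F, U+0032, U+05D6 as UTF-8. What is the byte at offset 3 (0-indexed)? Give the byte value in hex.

U+0112 → 2-byte form C4 92 at offsets 0–1.
U+079F → 2-byte form DE 9F at offsets 2–3.
Offset 3 falls in char 2's range; it's byte 2 of DE 9F = 0x9F.

0x9F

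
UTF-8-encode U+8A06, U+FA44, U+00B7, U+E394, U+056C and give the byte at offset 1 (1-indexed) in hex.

1-indexed offset 1 is 0-indexed offset 0.
U+8A06 → 3-byte form E8 A8 86 at offsets 0–2.
Offset 0 falls in char 1's range; it's byte 1 of E8 A8 86 = 0xE8.

0xE8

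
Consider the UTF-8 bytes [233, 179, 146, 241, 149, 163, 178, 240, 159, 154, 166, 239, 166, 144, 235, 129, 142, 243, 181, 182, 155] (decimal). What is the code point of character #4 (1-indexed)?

U+F990

Offset 0: leading byte 0xE9 = 11101001 → 3-byte char #1 = E9 B3 92.
Offset 3: leading byte 0xF1 = 11110001 → 4-byte char #2 = F1 95 A3 B2.
Offset 7: leading byte 0xF0 = 11110000 → 4-byte char #3 = F0 9F 9A A6.
Offset 11: leading byte 0xEF = 11101111 → 3-byte char #4 = EF A6 90.
Leading byte 0xEF = 11101111 matches 1110xxxx → 3-byte sequence.
Byte 1: 0xEF = 11101111, payload 1111 (4 bits).
Byte 2: 0xA6 = 10100110 (10xxxxxx ✓), payload 100110.
Byte 3: 0x90 = 10010000 (10xxxxxx ✓), payload 010000.
Concatenate: 1111100110010000 = 0xF990 (16 bits → U+F990).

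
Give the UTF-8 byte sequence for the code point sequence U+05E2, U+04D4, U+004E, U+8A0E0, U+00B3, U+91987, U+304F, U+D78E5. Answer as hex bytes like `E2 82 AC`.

D7 A2 D3 94 4E F2 8A 83 A0 C2 B3 F2 91 A6 87 E3 81 8F F3 97 A3 A5

U+05E2: 2-byte form → D7 A2.
U+04D4: 2-byte form → D3 94.
U+004E: 1-byte form → 4E.
U+8A0E0: 4-byte form → F2 8A 83 A0.
U+00B3: 2-byte form → C2 B3.
U+91987: 4-byte form → F2 91 A6 87.
U+304F: 3-byte form → E3 81 8F.
U+D78E5: 4-byte form → F3 97 A3 A5.
Concatenated (22 bytes): D7 A2 D3 94 4E F2 8A 83 A0 C2 B3 F2 91 A6 87 E3 81 8F F3 97 A3 A5.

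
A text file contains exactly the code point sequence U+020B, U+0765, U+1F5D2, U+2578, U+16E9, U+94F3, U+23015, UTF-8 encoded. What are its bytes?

U+020B: 2-byte form → C8 8B.
U+0765: 2-byte form → DD A5.
U+1F5D2: 4-byte form → F0 9F 97 92.
U+2578: 3-byte form → E2 95 B8.
U+16E9: 3-byte form → E1 9B A9.
U+94F3: 3-byte form → E9 93 B3.
U+23015: 4-byte form → F0 A3 80 95.
Concatenated (21 bytes): C8 8B DD A5 F0 9F 97 92 E2 95 B8 E1 9B A9 E9 93 B3 F0 A3 80 95.

C8 8B DD A5 F0 9F 97 92 E2 95 B8 E1 9B A9 E9 93 B3 F0 A3 80 95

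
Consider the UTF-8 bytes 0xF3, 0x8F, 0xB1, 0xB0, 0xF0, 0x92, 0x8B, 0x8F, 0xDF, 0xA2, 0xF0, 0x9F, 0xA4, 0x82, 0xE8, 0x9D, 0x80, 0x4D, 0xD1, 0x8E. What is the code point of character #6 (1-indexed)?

Offset 0: leading byte 0xF3 = 11110011 → 4-byte char #1 = F3 8F B1 B0.
Offset 4: leading byte 0xF0 = 11110000 → 4-byte char #2 = F0 92 8B 8F.
Offset 8: leading byte 0xDF = 11011111 → 2-byte char #3 = DF A2.
Offset 10: leading byte 0xF0 = 11110000 → 4-byte char #4 = F0 9F A4 82.
Offset 14: leading byte 0xE8 = 11101000 → 3-byte char #5 = E8 9D 80.
Offset 17: leading byte 0x4D = 01001101 → 1-byte char #6 = 4D.
Leading byte 0x4D = 01001101 matches 0xxxxxxx → 1-byte sequence.
Byte 1: 0x4D = 01001101, payload 1001101 (7 bits).
Concatenate: 1001101 = 0x4D (7 bits → U+004D).

U+004D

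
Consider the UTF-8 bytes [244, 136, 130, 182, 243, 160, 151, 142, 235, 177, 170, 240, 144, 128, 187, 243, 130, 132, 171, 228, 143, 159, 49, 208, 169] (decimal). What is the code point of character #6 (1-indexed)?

Offset 0: leading byte 0xF4 = 11110100 → 4-byte char #1 = F4 88 82 B6.
Offset 4: leading byte 0xF3 = 11110011 → 4-byte char #2 = F3 A0 97 8E.
Offset 8: leading byte 0xEB = 11101011 → 3-byte char #3 = EB B1 AA.
Offset 11: leading byte 0xF0 = 11110000 → 4-byte char #4 = F0 90 80 BB.
Offset 15: leading byte 0xF3 = 11110011 → 4-byte char #5 = F3 82 84 AB.
Offset 19: leading byte 0xE4 = 11100100 → 3-byte char #6 = E4 8F 9F.
Leading byte 0xE4 = 11100100 matches 1110xxxx → 3-byte sequence.
Byte 1: 0xE4 = 11100100, payload 0100 (4 bits).
Byte 2: 0x8F = 10001111 (10xxxxxx ✓), payload 001111.
Byte 3: 0x9F = 10011111 (10xxxxxx ✓), payload 011111.
Concatenate: 0100001111011111 = 0x43DF (16 bits → U+43DF).

U+43DF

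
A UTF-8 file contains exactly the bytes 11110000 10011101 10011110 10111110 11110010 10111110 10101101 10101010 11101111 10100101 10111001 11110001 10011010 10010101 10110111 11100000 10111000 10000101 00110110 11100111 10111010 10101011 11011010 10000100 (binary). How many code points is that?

8

Byte at offset 0: 0xF0 = 11110000 → 4-byte char (#1). Advance 4.
Byte at offset 4: 0xF2 = 11110010 → 4-byte char (#2). Advance 4.
Byte at offset 8: 0xEF = 11101111 → 3-byte char (#3). Advance 3.
Byte at offset 11: 0xF1 = 11110001 → 4-byte char (#4). Advance 4.
Byte at offset 15: 0xE0 = 11100000 → 3-byte char (#5). Advance 3.
Byte at offset 18: 0x36 = 00110110 → 1-byte char (#6). Advance 1.
Byte at offset 19: 0xE7 = 11100111 → 3-byte char (#7). Advance 3.
Byte at offset 22: 0xDA = 11011010 → 2-byte char (#8). Advance 2.
Reached end at offset 24 after 8 code points.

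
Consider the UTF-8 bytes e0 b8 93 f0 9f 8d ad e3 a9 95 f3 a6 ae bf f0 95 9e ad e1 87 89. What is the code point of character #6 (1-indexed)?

U+11C9

Offset 0: leading byte 0xE0 = 11100000 → 3-byte char #1 = E0 B8 93.
Offset 3: leading byte 0xF0 = 11110000 → 4-byte char #2 = F0 9F 8D AD.
Offset 7: leading byte 0xE3 = 11100011 → 3-byte char #3 = E3 A9 95.
Offset 10: leading byte 0xF3 = 11110011 → 4-byte char #4 = F3 A6 AE BF.
Offset 14: leading byte 0xF0 = 11110000 → 4-byte char #5 = F0 95 9E AD.
Offset 18: leading byte 0xE1 = 11100001 → 3-byte char #6 = E1 87 89.
Leading byte 0xE1 = 11100001 matches 1110xxxx → 3-byte sequence.
Byte 1: 0xE1 = 11100001, payload 0001 (4 bits).
Byte 2: 0x87 = 10000111 (10xxxxxx ✓), payload 000111.
Byte 3: 0x89 = 10001001 (10xxxxxx ✓), payload 001001.
Concatenate: 0001000111001001 = 0x11C9 (16 bits → U+11C9).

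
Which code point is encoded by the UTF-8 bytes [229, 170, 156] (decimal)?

Leading byte 0xE5 = 11100101 matches 1110xxxx → 3-byte sequence.
Byte 1: 0xE5 = 11100101, payload 0101 (4 bits).
Byte 2: 0xAA = 10101010 (10xxxxxx ✓), payload 101010.
Byte 3: 0x9C = 10011100 (10xxxxxx ✓), payload 011100.
Concatenate: 0101101010011100 = 0x5A9C (16 bits → U+5A9C).

U+5A9C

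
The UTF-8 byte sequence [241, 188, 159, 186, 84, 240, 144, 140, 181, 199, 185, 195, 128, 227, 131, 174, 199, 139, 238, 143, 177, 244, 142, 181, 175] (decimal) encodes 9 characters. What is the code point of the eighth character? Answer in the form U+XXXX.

Offset 0: leading byte 0xF1 = 11110001 → 4-byte char #1 = F1 BC 9F BA.
Offset 4: leading byte 0x54 = 01010100 → 1-byte char #2 = 54.
Offset 5: leading byte 0xF0 = 11110000 → 4-byte char #3 = F0 90 8C B5.
Offset 9: leading byte 0xC7 = 11000111 → 2-byte char #4 = C7 B9.
Offset 11: leading byte 0xC3 = 11000011 → 2-byte char #5 = C3 80.
Offset 13: leading byte 0xE3 = 11100011 → 3-byte char #6 = E3 83 AE.
Offset 16: leading byte 0xC7 = 11000111 → 2-byte char #7 = C7 8B.
Offset 18: leading byte 0xEE = 11101110 → 3-byte char #8 = EE 8F B1.
Leading byte 0xEE = 11101110 matches 1110xxxx → 3-byte sequence.
Byte 1: 0xEE = 11101110, payload 1110 (4 bits).
Byte 2: 0x8F = 10001111 (10xxxxxx ✓), payload 001111.
Byte 3: 0xB1 = 10110001 (10xxxxxx ✓), payload 110001.
Concatenate: 1110001111110001 = 0xE3F1 (16 bits → U+E3F1).

U+E3F1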